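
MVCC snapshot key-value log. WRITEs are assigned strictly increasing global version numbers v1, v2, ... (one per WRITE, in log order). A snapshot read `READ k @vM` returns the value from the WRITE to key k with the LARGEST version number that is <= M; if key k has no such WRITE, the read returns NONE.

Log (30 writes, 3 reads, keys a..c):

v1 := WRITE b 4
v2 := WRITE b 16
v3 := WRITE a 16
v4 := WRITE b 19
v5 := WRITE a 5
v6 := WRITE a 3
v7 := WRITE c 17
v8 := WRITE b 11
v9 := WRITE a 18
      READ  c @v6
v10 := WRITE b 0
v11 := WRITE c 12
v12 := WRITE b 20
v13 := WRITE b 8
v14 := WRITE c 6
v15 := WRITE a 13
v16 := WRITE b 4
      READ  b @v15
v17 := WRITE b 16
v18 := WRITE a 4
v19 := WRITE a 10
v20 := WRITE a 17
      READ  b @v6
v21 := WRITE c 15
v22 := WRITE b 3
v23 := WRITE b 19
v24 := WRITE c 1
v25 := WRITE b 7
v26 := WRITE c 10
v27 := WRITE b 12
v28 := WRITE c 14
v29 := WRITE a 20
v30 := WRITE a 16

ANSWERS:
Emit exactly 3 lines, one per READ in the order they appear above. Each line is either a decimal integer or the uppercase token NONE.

v1: WRITE b=4  (b history now [(1, 4)])
v2: WRITE b=16  (b history now [(1, 4), (2, 16)])
v3: WRITE a=16  (a history now [(3, 16)])
v4: WRITE b=19  (b history now [(1, 4), (2, 16), (4, 19)])
v5: WRITE a=5  (a history now [(3, 16), (5, 5)])
v6: WRITE a=3  (a history now [(3, 16), (5, 5), (6, 3)])
v7: WRITE c=17  (c history now [(7, 17)])
v8: WRITE b=11  (b history now [(1, 4), (2, 16), (4, 19), (8, 11)])
v9: WRITE a=18  (a history now [(3, 16), (5, 5), (6, 3), (9, 18)])
READ c @v6: history=[(7, 17)] -> no version <= 6 -> NONE
v10: WRITE b=0  (b history now [(1, 4), (2, 16), (4, 19), (8, 11), (10, 0)])
v11: WRITE c=12  (c history now [(7, 17), (11, 12)])
v12: WRITE b=20  (b history now [(1, 4), (2, 16), (4, 19), (8, 11), (10, 0), (12, 20)])
v13: WRITE b=8  (b history now [(1, 4), (2, 16), (4, 19), (8, 11), (10, 0), (12, 20), (13, 8)])
v14: WRITE c=6  (c history now [(7, 17), (11, 12), (14, 6)])
v15: WRITE a=13  (a history now [(3, 16), (5, 5), (6, 3), (9, 18), (15, 13)])
v16: WRITE b=4  (b history now [(1, 4), (2, 16), (4, 19), (8, 11), (10, 0), (12, 20), (13, 8), (16, 4)])
READ b @v15: history=[(1, 4), (2, 16), (4, 19), (8, 11), (10, 0), (12, 20), (13, 8), (16, 4)] -> pick v13 -> 8
v17: WRITE b=16  (b history now [(1, 4), (2, 16), (4, 19), (8, 11), (10, 0), (12, 20), (13, 8), (16, 4), (17, 16)])
v18: WRITE a=4  (a history now [(3, 16), (5, 5), (6, 3), (9, 18), (15, 13), (18, 4)])
v19: WRITE a=10  (a history now [(3, 16), (5, 5), (6, 3), (9, 18), (15, 13), (18, 4), (19, 10)])
v20: WRITE a=17  (a history now [(3, 16), (5, 5), (6, 3), (9, 18), (15, 13), (18, 4), (19, 10), (20, 17)])
READ b @v6: history=[(1, 4), (2, 16), (4, 19), (8, 11), (10, 0), (12, 20), (13, 8), (16, 4), (17, 16)] -> pick v4 -> 19
v21: WRITE c=15  (c history now [(7, 17), (11, 12), (14, 6), (21, 15)])
v22: WRITE b=3  (b history now [(1, 4), (2, 16), (4, 19), (8, 11), (10, 0), (12, 20), (13, 8), (16, 4), (17, 16), (22, 3)])
v23: WRITE b=19  (b history now [(1, 4), (2, 16), (4, 19), (8, 11), (10, 0), (12, 20), (13, 8), (16, 4), (17, 16), (22, 3), (23, 19)])
v24: WRITE c=1  (c history now [(7, 17), (11, 12), (14, 6), (21, 15), (24, 1)])
v25: WRITE b=7  (b history now [(1, 4), (2, 16), (4, 19), (8, 11), (10, 0), (12, 20), (13, 8), (16, 4), (17, 16), (22, 3), (23, 19), (25, 7)])
v26: WRITE c=10  (c history now [(7, 17), (11, 12), (14, 6), (21, 15), (24, 1), (26, 10)])
v27: WRITE b=12  (b history now [(1, 4), (2, 16), (4, 19), (8, 11), (10, 0), (12, 20), (13, 8), (16, 4), (17, 16), (22, 3), (23, 19), (25, 7), (27, 12)])
v28: WRITE c=14  (c history now [(7, 17), (11, 12), (14, 6), (21, 15), (24, 1), (26, 10), (28, 14)])
v29: WRITE a=20  (a history now [(3, 16), (5, 5), (6, 3), (9, 18), (15, 13), (18, 4), (19, 10), (20, 17), (29, 20)])
v30: WRITE a=16  (a history now [(3, 16), (5, 5), (6, 3), (9, 18), (15, 13), (18, 4), (19, 10), (20, 17), (29, 20), (30, 16)])

Answer: NONE
8
19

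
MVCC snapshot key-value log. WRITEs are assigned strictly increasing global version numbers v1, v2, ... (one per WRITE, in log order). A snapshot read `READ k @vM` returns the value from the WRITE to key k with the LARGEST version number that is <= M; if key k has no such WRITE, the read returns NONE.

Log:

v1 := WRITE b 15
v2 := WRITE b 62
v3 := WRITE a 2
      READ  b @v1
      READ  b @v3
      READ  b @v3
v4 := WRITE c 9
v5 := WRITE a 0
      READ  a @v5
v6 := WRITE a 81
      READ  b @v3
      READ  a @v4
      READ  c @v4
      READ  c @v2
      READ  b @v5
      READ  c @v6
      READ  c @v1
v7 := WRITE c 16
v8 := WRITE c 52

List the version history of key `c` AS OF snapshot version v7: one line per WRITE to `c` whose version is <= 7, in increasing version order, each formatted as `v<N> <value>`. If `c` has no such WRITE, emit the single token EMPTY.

Answer: v4 9
v7 16

Derivation:
Scan writes for key=c with version <= 7:
  v1 WRITE b 15 -> skip
  v2 WRITE b 62 -> skip
  v3 WRITE a 2 -> skip
  v4 WRITE c 9 -> keep
  v5 WRITE a 0 -> skip
  v6 WRITE a 81 -> skip
  v7 WRITE c 16 -> keep
  v8 WRITE c 52 -> drop (> snap)
Collected: [(4, 9), (7, 16)]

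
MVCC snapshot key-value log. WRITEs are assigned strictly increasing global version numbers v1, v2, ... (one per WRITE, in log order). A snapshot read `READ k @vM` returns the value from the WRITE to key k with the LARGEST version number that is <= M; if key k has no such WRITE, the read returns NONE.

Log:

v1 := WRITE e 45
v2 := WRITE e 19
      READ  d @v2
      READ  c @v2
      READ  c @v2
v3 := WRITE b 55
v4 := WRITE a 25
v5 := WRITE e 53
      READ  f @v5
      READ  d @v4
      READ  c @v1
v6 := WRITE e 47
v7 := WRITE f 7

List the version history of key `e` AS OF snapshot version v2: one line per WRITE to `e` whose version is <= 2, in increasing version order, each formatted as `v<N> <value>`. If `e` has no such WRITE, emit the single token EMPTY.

Scan writes for key=e with version <= 2:
  v1 WRITE e 45 -> keep
  v2 WRITE e 19 -> keep
  v3 WRITE b 55 -> skip
  v4 WRITE a 25 -> skip
  v5 WRITE e 53 -> drop (> snap)
  v6 WRITE e 47 -> drop (> snap)
  v7 WRITE f 7 -> skip
Collected: [(1, 45), (2, 19)]

Answer: v1 45
v2 19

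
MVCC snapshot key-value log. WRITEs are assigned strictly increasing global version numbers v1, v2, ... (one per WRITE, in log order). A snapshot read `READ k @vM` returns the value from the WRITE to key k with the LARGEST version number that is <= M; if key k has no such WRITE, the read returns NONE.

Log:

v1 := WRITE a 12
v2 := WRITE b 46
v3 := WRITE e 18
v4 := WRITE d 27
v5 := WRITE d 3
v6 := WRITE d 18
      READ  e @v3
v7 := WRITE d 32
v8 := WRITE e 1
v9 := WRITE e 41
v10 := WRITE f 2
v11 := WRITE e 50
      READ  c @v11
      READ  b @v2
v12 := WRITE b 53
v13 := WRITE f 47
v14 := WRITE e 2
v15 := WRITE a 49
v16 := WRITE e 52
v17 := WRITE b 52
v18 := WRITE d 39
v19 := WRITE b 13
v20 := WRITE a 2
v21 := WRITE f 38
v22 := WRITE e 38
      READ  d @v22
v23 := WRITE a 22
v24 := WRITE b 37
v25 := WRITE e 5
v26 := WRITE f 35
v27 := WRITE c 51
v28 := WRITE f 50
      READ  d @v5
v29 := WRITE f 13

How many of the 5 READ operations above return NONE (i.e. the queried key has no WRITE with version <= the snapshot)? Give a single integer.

Answer: 1

Derivation:
v1: WRITE a=12  (a history now [(1, 12)])
v2: WRITE b=46  (b history now [(2, 46)])
v3: WRITE e=18  (e history now [(3, 18)])
v4: WRITE d=27  (d history now [(4, 27)])
v5: WRITE d=3  (d history now [(4, 27), (5, 3)])
v6: WRITE d=18  (d history now [(4, 27), (5, 3), (6, 18)])
READ e @v3: history=[(3, 18)] -> pick v3 -> 18
v7: WRITE d=32  (d history now [(4, 27), (5, 3), (6, 18), (7, 32)])
v8: WRITE e=1  (e history now [(3, 18), (8, 1)])
v9: WRITE e=41  (e history now [(3, 18), (8, 1), (9, 41)])
v10: WRITE f=2  (f history now [(10, 2)])
v11: WRITE e=50  (e history now [(3, 18), (8, 1), (9, 41), (11, 50)])
READ c @v11: history=[] -> no version <= 11 -> NONE
READ b @v2: history=[(2, 46)] -> pick v2 -> 46
v12: WRITE b=53  (b history now [(2, 46), (12, 53)])
v13: WRITE f=47  (f history now [(10, 2), (13, 47)])
v14: WRITE e=2  (e history now [(3, 18), (8, 1), (9, 41), (11, 50), (14, 2)])
v15: WRITE a=49  (a history now [(1, 12), (15, 49)])
v16: WRITE e=52  (e history now [(3, 18), (8, 1), (9, 41), (11, 50), (14, 2), (16, 52)])
v17: WRITE b=52  (b history now [(2, 46), (12, 53), (17, 52)])
v18: WRITE d=39  (d history now [(4, 27), (5, 3), (6, 18), (7, 32), (18, 39)])
v19: WRITE b=13  (b history now [(2, 46), (12, 53), (17, 52), (19, 13)])
v20: WRITE a=2  (a history now [(1, 12), (15, 49), (20, 2)])
v21: WRITE f=38  (f history now [(10, 2), (13, 47), (21, 38)])
v22: WRITE e=38  (e history now [(3, 18), (8, 1), (9, 41), (11, 50), (14, 2), (16, 52), (22, 38)])
READ d @v22: history=[(4, 27), (5, 3), (6, 18), (7, 32), (18, 39)] -> pick v18 -> 39
v23: WRITE a=22  (a history now [(1, 12), (15, 49), (20, 2), (23, 22)])
v24: WRITE b=37  (b history now [(2, 46), (12, 53), (17, 52), (19, 13), (24, 37)])
v25: WRITE e=5  (e history now [(3, 18), (8, 1), (9, 41), (11, 50), (14, 2), (16, 52), (22, 38), (25, 5)])
v26: WRITE f=35  (f history now [(10, 2), (13, 47), (21, 38), (26, 35)])
v27: WRITE c=51  (c history now [(27, 51)])
v28: WRITE f=50  (f history now [(10, 2), (13, 47), (21, 38), (26, 35), (28, 50)])
READ d @v5: history=[(4, 27), (5, 3), (6, 18), (7, 32), (18, 39)] -> pick v5 -> 3
v29: WRITE f=13  (f history now [(10, 2), (13, 47), (21, 38), (26, 35), (28, 50), (29, 13)])
Read results in order: ['18', 'NONE', '46', '39', '3']
NONE count = 1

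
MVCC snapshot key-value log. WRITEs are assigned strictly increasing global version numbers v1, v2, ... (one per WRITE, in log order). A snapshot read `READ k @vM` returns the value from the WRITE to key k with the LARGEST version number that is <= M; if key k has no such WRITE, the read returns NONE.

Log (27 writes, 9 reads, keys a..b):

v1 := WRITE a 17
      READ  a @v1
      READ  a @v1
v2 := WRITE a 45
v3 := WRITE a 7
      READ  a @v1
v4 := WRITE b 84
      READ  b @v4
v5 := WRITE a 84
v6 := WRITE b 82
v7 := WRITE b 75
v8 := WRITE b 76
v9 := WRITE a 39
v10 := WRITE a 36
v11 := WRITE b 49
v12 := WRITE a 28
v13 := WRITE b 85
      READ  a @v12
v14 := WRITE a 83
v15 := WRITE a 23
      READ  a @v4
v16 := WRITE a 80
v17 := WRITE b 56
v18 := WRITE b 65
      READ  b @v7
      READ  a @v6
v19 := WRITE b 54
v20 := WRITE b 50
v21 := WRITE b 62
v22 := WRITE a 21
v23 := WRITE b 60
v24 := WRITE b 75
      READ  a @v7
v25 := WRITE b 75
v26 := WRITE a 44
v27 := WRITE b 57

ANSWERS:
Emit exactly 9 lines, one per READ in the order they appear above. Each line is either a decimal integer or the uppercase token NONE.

v1: WRITE a=17  (a history now [(1, 17)])
READ a @v1: history=[(1, 17)] -> pick v1 -> 17
READ a @v1: history=[(1, 17)] -> pick v1 -> 17
v2: WRITE a=45  (a history now [(1, 17), (2, 45)])
v3: WRITE a=7  (a history now [(1, 17), (2, 45), (3, 7)])
READ a @v1: history=[(1, 17), (2, 45), (3, 7)] -> pick v1 -> 17
v4: WRITE b=84  (b history now [(4, 84)])
READ b @v4: history=[(4, 84)] -> pick v4 -> 84
v5: WRITE a=84  (a history now [(1, 17), (2, 45), (3, 7), (5, 84)])
v6: WRITE b=82  (b history now [(4, 84), (6, 82)])
v7: WRITE b=75  (b history now [(4, 84), (6, 82), (7, 75)])
v8: WRITE b=76  (b history now [(4, 84), (6, 82), (7, 75), (8, 76)])
v9: WRITE a=39  (a history now [(1, 17), (2, 45), (3, 7), (5, 84), (9, 39)])
v10: WRITE a=36  (a history now [(1, 17), (2, 45), (3, 7), (5, 84), (9, 39), (10, 36)])
v11: WRITE b=49  (b history now [(4, 84), (6, 82), (7, 75), (8, 76), (11, 49)])
v12: WRITE a=28  (a history now [(1, 17), (2, 45), (3, 7), (5, 84), (9, 39), (10, 36), (12, 28)])
v13: WRITE b=85  (b history now [(4, 84), (6, 82), (7, 75), (8, 76), (11, 49), (13, 85)])
READ a @v12: history=[(1, 17), (2, 45), (3, 7), (5, 84), (9, 39), (10, 36), (12, 28)] -> pick v12 -> 28
v14: WRITE a=83  (a history now [(1, 17), (2, 45), (3, 7), (5, 84), (9, 39), (10, 36), (12, 28), (14, 83)])
v15: WRITE a=23  (a history now [(1, 17), (2, 45), (3, 7), (5, 84), (9, 39), (10, 36), (12, 28), (14, 83), (15, 23)])
READ a @v4: history=[(1, 17), (2, 45), (3, 7), (5, 84), (9, 39), (10, 36), (12, 28), (14, 83), (15, 23)] -> pick v3 -> 7
v16: WRITE a=80  (a history now [(1, 17), (2, 45), (3, 7), (5, 84), (9, 39), (10, 36), (12, 28), (14, 83), (15, 23), (16, 80)])
v17: WRITE b=56  (b history now [(4, 84), (6, 82), (7, 75), (8, 76), (11, 49), (13, 85), (17, 56)])
v18: WRITE b=65  (b history now [(4, 84), (6, 82), (7, 75), (8, 76), (11, 49), (13, 85), (17, 56), (18, 65)])
READ b @v7: history=[(4, 84), (6, 82), (7, 75), (8, 76), (11, 49), (13, 85), (17, 56), (18, 65)] -> pick v7 -> 75
READ a @v6: history=[(1, 17), (2, 45), (3, 7), (5, 84), (9, 39), (10, 36), (12, 28), (14, 83), (15, 23), (16, 80)] -> pick v5 -> 84
v19: WRITE b=54  (b history now [(4, 84), (6, 82), (7, 75), (8, 76), (11, 49), (13, 85), (17, 56), (18, 65), (19, 54)])
v20: WRITE b=50  (b history now [(4, 84), (6, 82), (7, 75), (8, 76), (11, 49), (13, 85), (17, 56), (18, 65), (19, 54), (20, 50)])
v21: WRITE b=62  (b history now [(4, 84), (6, 82), (7, 75), (8, 76), (11, 49), (13, 85), (17, 56), (18, 65), (19, 54), (20, 50), (21, 62)])
v22: WRITE a=21  (a history now [(1, 17), (2, 45), (3, 7), (5, 84), (9, 39), (10, 36), (12, 28), (14, 83), (15, 23), (16, 80), (22, 21)])
v23: WRITE b=60  (b history now [(4, 84), (6, 82), (7, 75), (8, 76), (11, 49), (13, 85), (17, 56), (18, 65), (19, 54), (20, 50), (21, 62), (23, 60)])
v24: WRITE b=75  (b history now [(4, 84), (6, 82), (7, 75), (8, 76), (11, 49), (13, 85), (17, 56), (18, 65), (19, 54), (20, 50), (21, 62), (23, 60), (24, 75)])
READ a @v7: history=[(1, 17), (2, 45), (3, 7), (5, 84), (9, 39), (10, 36), (12, 28), (14, 83), (15, 23), (16, 80), (22, 21)] -> pick v5 -> 84
v25: WRITE b=75  (b history now [(4, 84), (6, 82), (7, 75), (8, 76), (11, 49), (13, 85), (17, 56), (18, 65), (19, 54), (20, 50), (21, 62), (23, 60), (24, 75), (25, 75)])
v26: WRITE a=44  (a history now [(1, 17), (2, 45), (3, 7), (5, 84), (9, 39), (10, 36), (12, 28), (14, 83), (15, 23), (16, 80), (22, 21), (26, 44)])
v27: WRITE b=57  (b history now [(4, 84), (6, 82), (7, 75), (8, 76), (11, 49), (13, 85), (17, 56), (18, 65), (19, 54), (20, 50), (21, 62), (23, 60), (24, 75), (25, 75), (27, 57)])

Answer: 17
17
17
84
28
7
75
84
84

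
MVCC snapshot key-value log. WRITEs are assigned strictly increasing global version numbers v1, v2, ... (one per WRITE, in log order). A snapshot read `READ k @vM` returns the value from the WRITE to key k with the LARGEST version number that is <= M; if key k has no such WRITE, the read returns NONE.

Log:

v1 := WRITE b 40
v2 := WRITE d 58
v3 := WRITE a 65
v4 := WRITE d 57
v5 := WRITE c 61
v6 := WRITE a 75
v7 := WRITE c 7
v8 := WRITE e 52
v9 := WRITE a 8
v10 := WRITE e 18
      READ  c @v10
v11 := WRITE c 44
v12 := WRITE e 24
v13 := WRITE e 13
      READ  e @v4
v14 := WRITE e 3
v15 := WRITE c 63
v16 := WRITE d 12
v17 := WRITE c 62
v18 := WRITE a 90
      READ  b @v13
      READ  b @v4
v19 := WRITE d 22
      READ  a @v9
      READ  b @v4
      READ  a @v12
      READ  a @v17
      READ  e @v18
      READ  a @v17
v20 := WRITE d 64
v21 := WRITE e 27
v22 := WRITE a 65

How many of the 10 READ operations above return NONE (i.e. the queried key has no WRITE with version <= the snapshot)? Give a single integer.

Answer: 1

Derivation:
v1: WRITE b=40  (b history now [(1, 40)])
v2: WRITE d=58  (d history now [(2, 58)])
v3: WRITE a=65  (a history now [(3, 65)])
v4: WRITE d=57  (d history now [(2, 58), (4, 57)])
v5: WRITE c=61  (c history now [(5, 61)])
v6: WRITE a=75  (a history now [(3, 65), (6, 75)])
v7: WRITE c=7  (c history now [(5, 61), (7, 7)])
v8: WRITE e=52  (e history now [(8, 52)])
v9: WRITE a=8  (a history now [(3, 65), (6, 75), (9, 8)])
v10: WRITE e=18  (e history now [(8, 52), (10, 18)])
READ c @v10: history=[(5, 61), (7, 7)] -> pick v7 -> 7
v11: WRITE c=44  (c history now [(5, 61), (7, 7), (11, 44)])
v12: WRITE e=24  (e history now [(8, 52), (10, 18), (12, 24)])
v13: WRITE e=13  (e history now [(8, 52), (10, 18), (12, 24), (13, 13)])
READ e @v4: history=[(8, 52), (10, 18), (12, 24), (13, 13)] -> no version <= 4 -> NONE
v14: WRITE e=3  (e history now [(8, 52), (10, 18), (12, 24), (13, 13), (14, 3)])
v15: WRITE c=63  (c history now [(5, 61), (7, 7), (11, 44), (15, 63)])
v16: WRITE d=12  (d history now [(2, 58), (4, 57), (16, 12)])
v17: WRITE c=62  (c history now [(5, 61), (7, 7), (11, 44), (15, 63), (17, 62)])
v18: WRITE a=90  (a history now [(3, 65), (6, 75), (9, 8), (18, 90)])
READ b @v13: history=[(1, 40)] -> pick v1 -> 40
READ b @v4: history=[(1, 40)] -> pick v1 -> 40
v19: WRITE d=22  (d history now [(2, 58), (4, 57), (16, 12), (19, 22)])
READ a @v9: history=[(3, 65), (6, 75), (9, 8), (18, 90)] -> pick v9 -> 8
READ b @v4: history=[(1, 40)] -> pick v1 -> 40
READ a @v12: history=[(3, 65), (6, 75), (9, 8), (18, 90)] -> pick v9 -> 8
READ a @v17: history=[(3, 65), (6, 75), (9, 8), (18, 90)] -> pick v9 -> 8
READ e @v18: history=[(8, 52), (10, 18), (12, 24), (13, 13), (14, 3)] -> pick v14 -> 3
READ a @v17: history=[(3, 65), (6, 75), (9, 8), (18, 90)] -> pick v9 -> 8
v20: WRITE d=64  (d history now [(2, 58), (4, 57), (16, 12), (19, 22), (20, 64)])
v21: WRITE e=27  (e history now [(8, 52), (10, 18), (12, 24), (13, 13), (14, 3), (21, 27)])
v22: WRITE a=65  (a history now [(3, 65), (6, 75), (9, 8), (18, 90), (22, 65)])
Read results in order: ['7', 'NONE', '40', '40', '8', '40', '8', '8', '3', '8']
NONE count = 1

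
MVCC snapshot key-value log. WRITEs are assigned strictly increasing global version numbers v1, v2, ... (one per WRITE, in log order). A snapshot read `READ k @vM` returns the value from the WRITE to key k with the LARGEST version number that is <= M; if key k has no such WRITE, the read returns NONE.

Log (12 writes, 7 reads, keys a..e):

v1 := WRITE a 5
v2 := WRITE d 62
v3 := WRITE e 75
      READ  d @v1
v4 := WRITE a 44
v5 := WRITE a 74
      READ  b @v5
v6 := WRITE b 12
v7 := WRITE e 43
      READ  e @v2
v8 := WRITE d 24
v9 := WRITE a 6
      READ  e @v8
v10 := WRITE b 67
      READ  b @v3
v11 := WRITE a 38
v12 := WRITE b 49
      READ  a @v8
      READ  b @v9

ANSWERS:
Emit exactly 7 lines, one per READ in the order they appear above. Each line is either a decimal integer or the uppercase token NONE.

v1: WRITE a=5  (a history now [(1, 5)])
v2: WRITE d=62  (d history now [(2, 62)])
v3: WRITE e=75  (e history now [(3, 75)])
READ d @v1: history=[(2, 62)] -> no version <= 1 -> NONE
v4: WRITE a=44  (a history now [(1, 5), (4, 44)])
v5: WRITE a=74  (a history now [(1, 5), (4, 44), (5, 74)])
READ b @v5: history=[] -> no version <= 5 -> NONE
v6: WRITE b=12  (b history now [(6, 12)])
v7: WRITE e=43  (e history now [(3, 75), (7, 43)])
READ e @v2: history=[(3, 75), (7, 43)] -> no version <= 2 -> NONE
v8: WRITE d=24  (d history now [(2, 62), (8, 24)])
v9: WRITE a=6  (a history now [(1, 5), (4, 44), (5, 74), (9, 6)])
READ e @v8: history=[(3, 75), (7, 43)] -> pick v7 -> 43
v10: WRITE b=67  (b history now [(6, 12), (10, 67)])
READ b @v3: history=[(6, 12), (10, 67)] -> no version <= 3 -> NONE
v11: WRITE a=38  (a history now [(1, 5), (4, 44), (5, 74), (9, 6), (11, 38)])
v12: WRITE b=49  (b history now [(6, 12), (10, 67), (12, 49)])
READ a @v8: history=[(1, 5), (4, 44), (5, 74), (9, 6), (11, 38)] -> pick v5 -> 74
READ b @v9: history=[(6, 12), (10, 67), (12, 49)] -> pick v6 -> 12

Answer: NONE
NONE
NONE
43
NONE
74
12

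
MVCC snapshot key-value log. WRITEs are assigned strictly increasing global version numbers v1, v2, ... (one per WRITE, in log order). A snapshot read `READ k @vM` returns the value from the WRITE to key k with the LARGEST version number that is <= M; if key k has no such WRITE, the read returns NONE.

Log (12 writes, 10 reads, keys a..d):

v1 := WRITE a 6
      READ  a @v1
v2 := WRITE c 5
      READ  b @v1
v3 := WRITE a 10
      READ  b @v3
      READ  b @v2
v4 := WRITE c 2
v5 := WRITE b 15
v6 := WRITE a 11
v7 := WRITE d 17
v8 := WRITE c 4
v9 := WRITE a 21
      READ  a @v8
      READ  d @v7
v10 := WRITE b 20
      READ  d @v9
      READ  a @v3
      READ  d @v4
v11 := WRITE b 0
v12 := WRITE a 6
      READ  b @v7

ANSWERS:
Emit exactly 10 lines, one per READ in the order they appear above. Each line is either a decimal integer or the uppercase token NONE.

Answer: 6
NONE
NONE
NONE
11
17
17
10
NONE
15

Derivation:
v1: WRITE a=6  (a history now [(1, 6)])
READ a @v1: history=[(1, 6)] -> pick v1 -> 6
v2: WRITE c=5  (c history now [(2, 5)])
READ b @v1: history=[] -> no version <= 1 -> NONE
v3: WRITE a=10  (a history now [(1, 6), (3, 10)])
READ b @v3: history=[] -> no version <= 3 -> NONE
READ b @v2: history=[] -> no version <= 2 -> NONE
v4: WRITE c=2  (c history now [(2, 5), (4, 2)])
v5: WRITE b=15  (b history now [(5, 15)])
v6: WRITE a=11  (a history now [(1, 6), (3, 10), (6, 11)])
v7: WRITE d=17  (d history now [(7, 17)])
v8: WRITE c=4  (c history now [(2, 5), (4, 2), (8, 4)])
v9: WRITE a=21  (a history now [(1, 6), (3, 10), (6, 11), (9, 21)])
READ a @v8: history=[(1, 6), (3, 10), (6, 11), (9, 21)] -> pick v6 -> 11
READ d @v7: history=[(7, 17)] -> pick v7 -> 17
v10: WRITE b=20  (b history now [(5, 15), (10, 20)])
READ d @v9: history=[(7, 17)] -> pick v7 -> 17
READ a @v3: history=[(1, 6), (3, 10), (6, 11), (9, 21)] -> pick v3 -> 10
READ d @v4: history=[(7, 17)] -> no version <= 4 -> NONE
v11: WRITE b=0  (b history now [(5, 15), (10, 20), (11, 0)])
v12: WRITE a=6  (a history now [(1, 6), (3, 10), (6, 11), (9, 21), (12, 6)])
READ b @v7: history=[(5, 15), (10, 20), (11, 0)] -> pick v5 -> 15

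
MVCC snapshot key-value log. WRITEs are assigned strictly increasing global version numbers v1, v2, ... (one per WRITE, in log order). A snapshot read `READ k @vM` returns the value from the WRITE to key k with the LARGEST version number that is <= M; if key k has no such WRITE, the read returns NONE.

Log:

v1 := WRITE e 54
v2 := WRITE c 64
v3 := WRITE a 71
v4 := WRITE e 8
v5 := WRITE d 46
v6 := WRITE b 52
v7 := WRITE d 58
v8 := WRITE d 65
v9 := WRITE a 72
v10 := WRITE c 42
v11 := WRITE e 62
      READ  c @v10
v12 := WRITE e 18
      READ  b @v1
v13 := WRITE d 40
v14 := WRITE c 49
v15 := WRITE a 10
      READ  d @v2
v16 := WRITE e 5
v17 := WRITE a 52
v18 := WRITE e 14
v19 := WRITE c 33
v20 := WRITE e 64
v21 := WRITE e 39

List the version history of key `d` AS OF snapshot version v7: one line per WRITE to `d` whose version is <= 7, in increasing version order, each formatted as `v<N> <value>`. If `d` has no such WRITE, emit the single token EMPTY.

Answer: v5 46
v7 58

Derivation:
Scan writes for key=d with version <= 7:
  v1 WRITE e 54 -> skip
  v2 WRITE c 64 -> skip
  v3 WRITE a 71 -> skip
  v4 WRITE e 8 -> skip
  v5 WRITE d 46 -> keep
  v6 WRITE b 52 -> skip
  v7 WRITE d 58 -> keep
  v8 WRITE d 65 -> drop (> snap)
  v9 WRITE a 72 -> skip
  v10 WRITE c 42 -> skip
  v11 WRITE e 62 -> skip
  v12 WRITE e 18 -> skip
  v13 WRITE d 40 -> drop (> snap)
  v14 WRITE c 49 -> skip
  v15 WRITE a 10 -> skip
  v16 WRITE e 5 -> skip
  v17 WRITE a 52 -> skip
  v18 WRITE e 14 -> skip
  v19 WRITE c 33 -> skip
  v20 WRITE e 64 -> skip
  v21 WRITE e 39 -> skip
Collected: [(5, 46), (7, 58)]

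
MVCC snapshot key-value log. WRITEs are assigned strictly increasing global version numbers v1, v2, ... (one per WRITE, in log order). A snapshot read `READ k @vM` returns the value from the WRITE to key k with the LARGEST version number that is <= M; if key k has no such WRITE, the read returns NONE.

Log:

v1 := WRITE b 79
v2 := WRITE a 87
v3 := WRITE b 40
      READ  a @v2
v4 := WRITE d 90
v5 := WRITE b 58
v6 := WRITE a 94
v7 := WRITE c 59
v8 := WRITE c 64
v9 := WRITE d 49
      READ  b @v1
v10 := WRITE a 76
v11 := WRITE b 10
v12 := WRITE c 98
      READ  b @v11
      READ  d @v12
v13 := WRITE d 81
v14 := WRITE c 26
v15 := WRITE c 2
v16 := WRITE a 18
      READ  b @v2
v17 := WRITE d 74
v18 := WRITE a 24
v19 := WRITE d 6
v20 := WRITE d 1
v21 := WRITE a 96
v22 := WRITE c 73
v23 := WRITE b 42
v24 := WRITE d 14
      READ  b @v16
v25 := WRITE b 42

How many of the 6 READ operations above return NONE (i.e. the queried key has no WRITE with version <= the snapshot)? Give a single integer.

Answer: 0

Derivation:
v1: WRITE b=79  (b history now [(1, 79)])
v2: WRITE a=87  (a history now [(2, 87)])
v3: WRITE b=40  (b history now [(1, 79), (3, 40)])
READ a @v2: history=[(2, 87)] -> pick v2 -> 87
v4: WRITE d=90  (d history now [(4, 90)])
v5: WRITE b=58  (b history now [(1, 79), (3, 40), (5, 58)])
v6: WRITE a=94  (a history now [(2, 87), (6, 94)])
v7: WRITE c=59  (c history now [(7, 59)])
v8: WRITE c=64  (c history now [(7, 59), (8, 64)])
v9: WRITE d=49  (d history now [(4, 90), (9, 49)])
READ b @v1: history=[(1, 79), (3, 40), (5, 58)] -> pick v1 -> 79
v10: WRITE a=76  (a history now [(2, 87), (6, 94), (10, 76)])
v11: WRITE b=10  (b history now [(1, 79), (3, 40), (5, 58), (11, 10)])
v12: WRITE c=98  (c history now [(7, 59), (8, 64), (12, 98)])
READ b @v11: history=[(1, 79), (3, 40), (5, 58), (11, 10)] -> pick v11 -> 10
READ d @v12: history=[(4, 90), (9, 49)] -> pick v9 -> 49
v13: WRITE d=81  (d history now [(4, 90), (9, 49), (13, 81)])
v14: WRITE c=26  (c history now [(7, 59), (8, 64), (12, 98), (14, 26)])
v15: WRITE c=2  (c history now [(7, 59), (8, 64), (12, 98), (14, 26), (15, 2)])
v16: WRITE a=18  (a history now [(2, 87), (6, 94), (10, 76), (16, 18)])
READ b @v2: history=[(1, 79), (3, 40), (5, 58), (11, 10)] -> pick v1 -> 79
v17: WRITE d=74  (d history now [(4, 90), (9, 49), (13, 81), (17, 74)])
v18: WRITE a=24  (a history now [(2, 87), (6, 94), (10, 76), (16, 18), (18, 24)])
v19: WRITE d=6  (d history now [(4, 90), (9, 49), (13, 81), (17, 74), (19, 6)])
v20: WRITE d=1  (d history now [(4, 90), (9, 49), (13, 81), (17, 74), (19, 6), (20, 1)])
v21: WRITE a=96  (a history now [(2, 87), (6, 94), (10, 76), (16, 18), (18, 24), (21, 96)])
v22: WRITE c=73  (c history now [(7, 59), (8, 64), (12, 98), (14, 26), (15, 2), (22, 73)])
v23: WRITE b=42  (b history now [(1, 79), (3, 40), (5, 58), (11, 10), (23, 42)])
v24: WRITE d=14  (d history now [(4, 90), (9, 49), (13, 81), (17, 74), (19, 6), (20, 1), (24, 14)])
READ b @v16: history=[(1, 79), (3, 40), (5, 58), (11, 10), (23, 42)] -> pick v11 -> 10
v25: WRITE b=42  (b history now [(1, 79), (3, 40), (5, 58), (11, 10), (23, 42), (25, 42)])
Read results in order: ['87', '79', '10', '49', '79', '10']
NONE count = 0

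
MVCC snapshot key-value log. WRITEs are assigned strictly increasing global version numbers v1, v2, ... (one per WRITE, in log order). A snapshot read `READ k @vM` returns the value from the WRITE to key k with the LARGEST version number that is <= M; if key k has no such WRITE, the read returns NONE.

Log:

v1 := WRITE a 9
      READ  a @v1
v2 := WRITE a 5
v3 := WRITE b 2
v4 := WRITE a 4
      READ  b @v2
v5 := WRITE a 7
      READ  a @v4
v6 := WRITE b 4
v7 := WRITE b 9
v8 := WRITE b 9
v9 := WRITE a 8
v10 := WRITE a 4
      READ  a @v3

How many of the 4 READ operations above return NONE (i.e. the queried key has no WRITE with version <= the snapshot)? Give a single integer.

v1: WRITE a=9  (a history now [(1, 9)])
READ a @v1: history=[(1, 9)] -> pick v1 -> 9
v2: WRITE a=5  (a history now [(1, 9), (2, 5)])
v3: WRITE b=2  (b history now [(3, 2)])
v4: WRITE a=4  (a history now [(1, 9), (2, 5), (4, 4)])
READ b @v2: history=[(3, 2)] -> no version <= 2 -> NONE
v5: WRITE a=7  (a history now [(1, 9), (2, 5), (4, 4), (5, 7)])
READ a @v4: history=[(1, 9), (2, 5), (4, 4), (5, 7)] -> pick v4 -> 4
v6: WRITE b=4  (b history now [(3, 2), (6, 4)])
v7: WRITE b=9  (b history now [(3, 2), (6, 4), (7, 9)])
v8: WRITE b=9  (b history now [(3, 2), (6, 4), (7, 9), (8, 9)])
v9: WRITE a=8  (a history now [(1, 9), (2, 5), (4, 4), (5, 7), (9, 8)])
v10: WRITE a=4  (a history now [(1, 9), (2, 5), (4, 4), (5, 7), (9, 8), (10, 4)])
READ a @v3: history=[(1, 9), (2, 5), (4, 4), (5, 7), (9, 8), (10, 4)] -> pick v2 -> 5
Read results in order: ['9', 'NONE', '4', '5']
NONE count = 1

Answer: 1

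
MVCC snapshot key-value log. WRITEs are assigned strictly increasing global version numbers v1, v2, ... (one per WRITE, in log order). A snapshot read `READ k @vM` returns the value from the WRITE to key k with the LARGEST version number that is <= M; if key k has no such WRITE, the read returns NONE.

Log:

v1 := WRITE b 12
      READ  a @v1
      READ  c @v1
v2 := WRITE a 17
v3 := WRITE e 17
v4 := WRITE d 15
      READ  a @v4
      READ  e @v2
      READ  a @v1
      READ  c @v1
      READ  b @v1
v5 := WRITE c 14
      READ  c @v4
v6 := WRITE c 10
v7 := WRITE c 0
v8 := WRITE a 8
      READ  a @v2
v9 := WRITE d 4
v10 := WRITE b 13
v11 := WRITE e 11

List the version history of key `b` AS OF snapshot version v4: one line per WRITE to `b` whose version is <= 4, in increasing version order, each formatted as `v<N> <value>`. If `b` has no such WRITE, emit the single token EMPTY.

Answer: v1 12

Derivation:
Scan writes for key=b with version <= 4:
  v1 WRITE b 12 -> keep
  v2 WRITE a 17 -> skip
  v3 WRITE e 17 -> skip
  v4 WRITE d 15 -> skip
  v5 WRITE c 14 -> skip
  v6 WRITE c 10 -> skip
  v7 WRITE c 0 -> skip
  v8 WRITE a 8 -> skip
  v9 WRITE d 4 -> skip
  v10 WRITE b 13 -> drop (> snap)
  v11 WRITE e 11 -> skip
Collected: [(1, 12)]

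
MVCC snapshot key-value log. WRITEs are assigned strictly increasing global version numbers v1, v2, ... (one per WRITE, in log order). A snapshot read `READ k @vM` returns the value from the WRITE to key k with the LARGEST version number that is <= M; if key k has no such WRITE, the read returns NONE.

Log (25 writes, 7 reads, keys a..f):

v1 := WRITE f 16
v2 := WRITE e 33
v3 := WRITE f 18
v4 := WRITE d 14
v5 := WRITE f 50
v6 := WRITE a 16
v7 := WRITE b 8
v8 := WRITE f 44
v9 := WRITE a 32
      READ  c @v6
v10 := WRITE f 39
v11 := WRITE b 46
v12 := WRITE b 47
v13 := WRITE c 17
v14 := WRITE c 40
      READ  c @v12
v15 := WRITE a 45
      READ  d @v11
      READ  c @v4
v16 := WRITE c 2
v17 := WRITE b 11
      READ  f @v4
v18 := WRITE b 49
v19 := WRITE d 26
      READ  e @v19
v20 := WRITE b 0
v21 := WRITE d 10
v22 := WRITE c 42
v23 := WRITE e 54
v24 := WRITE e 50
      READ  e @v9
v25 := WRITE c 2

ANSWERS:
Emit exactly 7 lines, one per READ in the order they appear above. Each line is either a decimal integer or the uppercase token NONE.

v1: WRITE f=16  (f history now [(1, 16)])
v2: WRITE e=33  (e history now [(2, 33)])
v3: WRITE f=18  (f history now [(1, 16), (3, 18)])
v4: WRITE d=14  (d history now [(4, 14)])
v5: WRITE f=50  (f history now [(1, 16), (3, 18), (5, 50)])
v6: WRITE a=16  (a history now [(6, 16)])
v7: WRITE b=8  (b history now [(7, 8)])
v8: WRITE f=44  (f history now [(1, 16), (3, 18), (5, 50), (8, 44)])
v9: WRITE a=32  (a history now [(6, 16), (9, 32)])
READ c @v6: history=[] -> no version <= 6 -> NONE
v10: WRITE f=39  (f history now [(1, 16), (3, 18), (5, 50), (8, 44), (10, 39)])
v11: WRITE b=46  (b history now [(7, 8), (11, 46)])
v12: WRITE b=47  (b history now [(7, 8), (11, 46), (12, 47)])
v13: WRITE c=17  (c history now [(13, 17)])
v14: WRITE c=40  (c history now [(13, 17), (14, 40)])
READ c @v12: history=[(13, 17), (14, 40)] -> no version <= 12 -> NONE
v15: WRITE a=45  (a history now [(6, 16), (9, 32), (15, 45)])
READ d @v11: history=[(4, 14)] -> pick v4 -> 14
READ c @v4: history=[(13, 17), (14, 40)] -> no version <= 4 -> NONE
v16: WRITE c=2  (c history now [(13, 17), (14, 40), (16, 2)])
v17: WRITE b=11  (b history now [(7, 8), (11, 46), (12, 47), (17, 11)])
READ f @v4: history=[(1, 16), (3, 18), (5, 50), (8, 44), (10, 39)] -> pick v3 -> 18
v18: WRITE b=49  (b history now [(7, 8), (11, 46), (12, 47), (17, 11), (18, 49)])
v19: WRITE d=26  (d history now [(4, 14), (19, 26)])
READ e @v19: history=[(2, 33)] -> pick v2 -> 33
v20: WRITE b=0  (b history now [(7, 8), (11, 46), (12, 47), (17, 11), (18, 49), (20, 0)])
v21: WRITE d=10  (d history now [(4, 14), (19, 26), (21, 10)])
v22: WRITE c=42  (c history now [(13, 17), (14, 40), (16, 2), (22, 42)])
v23: WRITE e=54  (e history now [(2, 33), (23, 54)])
v24: WRITE e=50  (e history now [(2, 33), (23, 54), (24, 50)])
READ e @v9: history=[(2, 33), (23, 54), (24, 50)] -> pick v2 -> 33
v25: WRITE c=2  (c history now [(13, 17), (14, 40), (16, 2), (22, 42), (25, 2)])

Answer: NONE
NONE
14
NONE
18
33
33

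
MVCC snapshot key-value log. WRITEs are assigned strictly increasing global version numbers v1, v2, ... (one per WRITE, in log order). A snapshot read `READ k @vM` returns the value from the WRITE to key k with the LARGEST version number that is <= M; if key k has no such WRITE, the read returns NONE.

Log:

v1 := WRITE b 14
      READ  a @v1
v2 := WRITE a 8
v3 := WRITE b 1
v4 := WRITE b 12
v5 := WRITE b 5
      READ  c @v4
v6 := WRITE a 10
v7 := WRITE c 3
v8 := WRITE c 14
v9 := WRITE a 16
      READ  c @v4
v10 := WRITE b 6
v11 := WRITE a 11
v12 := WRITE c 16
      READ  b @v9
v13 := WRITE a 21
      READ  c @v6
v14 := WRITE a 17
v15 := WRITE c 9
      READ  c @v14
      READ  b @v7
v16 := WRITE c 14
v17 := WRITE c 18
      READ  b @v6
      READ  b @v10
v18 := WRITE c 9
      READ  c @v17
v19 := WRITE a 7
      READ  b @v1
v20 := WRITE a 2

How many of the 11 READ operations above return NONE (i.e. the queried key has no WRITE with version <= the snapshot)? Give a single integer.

Answer: 4

Derivation:
v1: WRITE b=14  (b history now [(1, 14)])
READ a @v1: history=[] -> no version <= 1 -> NONE
v2: WRITE a=8  (a history now [(2, 8)])
v3: WRITE b=1  (b history now [(1, 14), (3, 1)])
v4: WRITE b=12  (b history now [(1, 14), (3, 1), (4, 12)])
v5: WRITE b=5  (b history now [(1, 14), (3, 1), (4, 12), (5, 5)])
READ c @v4: history=[] -> no version <= 4 -> NONE
v6: WRITE a=10  (a history now [(2, 8), (6, 10)])
v7: WRITE c=3  (c history now [(7, 3)])
v8: WRITE c=14  (c history now [(7, 3), (8, 14)])
v9: WRITE a=16  (a history now [(2, 8), (6, 10), (9, 16)])
READ c @v4: history=[(7, 3), (8, 14)] -> no version <= 4 -> NONE
v10: WRITE b=6  (b history now [(1, 14), (3, 1), (4, 12), (5, 5), (10, 6)])
v11: WRITE a=11  (a history now [(2, 8), (6, 10), (9, 16), (11, 11)])
v12: WRITE c=16  (c history now [(7, 3), (8, 14), (12, 16)])
READ b @v9: history=[(1, 14), (3, 1), (4, 12), (5, 5), (10, 6)] -> pick v5 -> 5
v13: WRITE a=21  (a history now [(2, 8), (6, 10), (9, 16), (11, 11), (13, 21)])
READ c @v6: history=[(7, 3), (8, 14), (12, 16)] -> no version <= 6 -> NONE
v14: WRITE a=17  (a history now [(2, 8), (6, 10), (9, 16), (11, 11), (13, 21), (14, 17)])
v15: WRITE c=9  (c history now [(7, 3), (8, 14), (12, 16), (15, 9)])
READ c @v14: history=[(7, 3), (8, 14), (12, 16), (15, 9)] -> pick v12 -> 16
READ b @v7: history=[(1, 14), (3, 1), (4, 12), (5, 5), (10, 6)] -> pick v5 -> 5
v16: WRITE c=14  (c history now [(7, 3), (8, 14), (12, 16), (15, 9), (16, 14)])
v17: WRITE c=18  (c history now [(7, 3), (8, 14), (12, 16), (15, 9), (16, 14), (17, 18)])
READ b @v6: history=[(1, 14), (3, 1), (4, 12), (5, 5), (10, 6)] -> pick v5 -> 5
READ b @v10: history=[(1, 14), (3, 1), (4, 12), (5, 5), (10, 6)] -> pick v10 -> 6
v18: WRITE c=9  (c history now [(7, 3), (8, 14), (12, 16), (15, 9), (16, 14), (17, 18), (18, 9)])
READ c @v17: history=[(7, 3), (8, 14), (12, 16), (15, 9), (16, 14), (17, 18), (18, 9)] -> pick v17 -> 18
v19: WRITE a=7  (a history now [(2, 8), (6, 10), (9, 16), (11, 11), (13, 21), (14, 17), (19, 7)])
READ b @v1: history=[(1, 14), (3, 1), (4, 12), (5, 5), (10, 6)] -> pick v1 -> 14
v20: WRITE a=2  (a history now [(2, 8), (6, 10), (9, 16), (11, 11), (13, 21), (14, 17), (19, 7), (20, 2)])
Read results in order: ['NONE', 'NONE', 'NONE', '5', 'NONE', '16', '5', '5', '6', '18', '14']
NONE count = 4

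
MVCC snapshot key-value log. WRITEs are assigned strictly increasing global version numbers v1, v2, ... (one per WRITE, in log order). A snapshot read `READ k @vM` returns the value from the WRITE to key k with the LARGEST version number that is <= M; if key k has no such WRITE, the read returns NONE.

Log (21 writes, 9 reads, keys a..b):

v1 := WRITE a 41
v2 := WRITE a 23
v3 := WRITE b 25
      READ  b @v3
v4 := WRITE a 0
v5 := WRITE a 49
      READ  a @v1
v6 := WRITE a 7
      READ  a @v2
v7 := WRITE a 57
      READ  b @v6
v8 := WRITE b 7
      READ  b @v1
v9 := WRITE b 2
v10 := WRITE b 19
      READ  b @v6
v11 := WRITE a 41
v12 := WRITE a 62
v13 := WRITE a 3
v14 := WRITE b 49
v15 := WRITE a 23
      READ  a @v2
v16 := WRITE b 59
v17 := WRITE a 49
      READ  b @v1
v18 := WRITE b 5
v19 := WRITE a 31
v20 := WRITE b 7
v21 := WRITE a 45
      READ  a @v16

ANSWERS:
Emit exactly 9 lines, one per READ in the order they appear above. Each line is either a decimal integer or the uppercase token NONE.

v1: WRITE a=41  (a history now [(1, 41)])
v2: WRITE a=23  (a history now [(1, 41), (2, 23)])
v3: WRITE b=25  (b history now [(3, 25)])
READ b @v3: history=[(3, 25)] -> pick v3 -> 25
v4: WRITE a=0  (a history now [(1, 41), (2, 23), (4, 0)])
v5: WRITE a=49  (a history now [(1, 41), (2, 23), (4, 0), (5, 49)])
READ a @v1: history=[(1, 41), (2, 23), (4, 0), (5, 49)] -> pick v1 -> 41
v6: WRITE a=7  (a history now [(1, 41), (2, 23), (4, 0), (5, 49), (6, 7)])
READ a @v2: history=[(1, 41), (2, 23), (4, 0), (5, 49), (6, 7)] -> pick v2 -> 23
v7: WRITE a=57  (a history now [(1, 41), (2, 23), (4, 0), (5, 49), (6, 7), (7, 57)])
READ b @v6: history=[(3, 25)] -> pick v3 -> 25
v8: WRITE b=7  (b history now [(3, 25), (8, 7)])
READ b @v1: history=[(3, 25), (8, 7)] -> no version <= 1 -> NONE
v9: WRITE b=2  (b history now [(3, 25), (8, 7), (9, 2)])
v10: WRITE b=19  (b history now [(3, 25), (8, 7), (9, 2), (10, 19)])
READ b @v6: history=[(3, 25), (8, 7), (9, 2), (10, 19)] -> pick v3 -> 25
v11: WRITE a=41  (a history now [(1, 41), (2, 23), (4, 0), (5, 49), (6, 7), (7, 57), (11, 41)])
v12: WRITE a=62  (a history now [(1, 41), (2, 23), (4, 0), (5, 49), (6, 7), (7, 57), (11, 41), (12, 62)])
v13: WRITE a=3  (a history now [(1, 41), (2, 23), (4, 0), (5, 49), (6, 7), (7, 57), (11, 41), (12, 62), (13, 3)])
v14: WRITE b=49  (b history now [(3, 25), (8, 7), (9, 2), (10, 19), (14, 49)])
v15: WRITE a=23  (a history now [(1, 41), (2, 23), (4, 0), (5, 49), (6, 7), (7, 57), (11, 41), (12, 62), (13, 3), (15, 23)])
READ a @v2: history=[(1, 41), (2, 23), (4, 0), (5, 49), (6, 7), (7, 57), (11, 41), (12, 62), (13, 3), (15, 23)] -> pick v2 -> 23
v16: WRITE b=59  (b history now [(3, 25), (8, 7), (9, 2), (10, 19), (14, 49), (16, 59)])
v17: WRITE a=49  (a history now [(1, 41), (2, 23), (4, 0), (5, 49), (6, 7), (7, 57), (11, 41), (12, 62), (13, 3), (15, 23), (17, 49)])
READ b @v1: history=[(3, 25), (8, 7), (9, 2), (10, 19), (14, 49), (16, 59)] -> no version <= 1 -> NONE
v18: WRITE b=5  (b history now [(3, 25), (8, 7), (9, 2), (10, 19), (14, 49), (16, 59), (18, 5)])
v19: WRITE a=31  (a history now [(1, 41), (2, 23), (4, 0), (5, 49), (6, 7), (7, 57), (11, 41), (12, 62), (13, 3), (15, 23), (17, 49), (19, 31)])
v20: WRITE b=7  (b history now [(3, 25), (8, 7), (9, 2), (10, 19), (14, 49), (16, 59), (18, 5), (20, 7)])
v21: WRITE a=45  (a history now [(1, 41), (2, 23), (4, 0), (5, 49), (6, 7), (7, 57), (11, 41), (12, 62), (13, 3), (15, 23), (17, 49), (19, 31), (21, 45)])
READ a @v16: history=[(1, 41), (2, 23), (4, 0), (5, 49), (6, 7), (7, 57), (11, 41), (12, 62), (13, 3), (15, 23), (17, 49), (19, 31), (21, 45)] -> pick v15 -> 23

Answer: 25
41
23
25
NONE
25
23
NONE
23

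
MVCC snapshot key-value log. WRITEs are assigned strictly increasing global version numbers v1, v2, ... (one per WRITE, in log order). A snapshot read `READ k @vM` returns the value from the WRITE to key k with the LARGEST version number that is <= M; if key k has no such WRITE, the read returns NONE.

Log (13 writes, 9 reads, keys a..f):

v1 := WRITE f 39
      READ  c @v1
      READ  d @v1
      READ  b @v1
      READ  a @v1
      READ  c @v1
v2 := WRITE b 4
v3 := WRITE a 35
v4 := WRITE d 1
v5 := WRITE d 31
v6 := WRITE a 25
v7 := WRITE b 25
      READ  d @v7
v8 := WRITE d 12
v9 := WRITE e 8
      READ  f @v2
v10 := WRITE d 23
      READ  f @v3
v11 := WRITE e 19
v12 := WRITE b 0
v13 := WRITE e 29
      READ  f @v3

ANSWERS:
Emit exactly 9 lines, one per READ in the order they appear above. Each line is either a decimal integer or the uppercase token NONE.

Answer: NONE
NONE
NONE
NONE
NONE
31
39
39
39

Derivation:
v1: WRITE f=39  (f history now [(1, 39)])
READ c @v1: history=[] -> no version <= 1 -> NONE
READ d @v1: history=[] -> no version <= 1 -> NONE
READ b @v1: history=[] -> no version <= 1 -> NONE
READ a @v1: history=[] -> no version <= 1 -> NONE
READ c @v1: history=[] -> no version <= 1 -> NONE
v2: WRITE b=4  (b history now [(2, 4)])
v3: WRITE a=35  (a history now [(3, 35)])
v4: WRITE d=1  (d history now [(4, 1)])
v5: WRITE d=31  (d history now [(4, 1), (5, 31)])
v6: WRITE a=25  (a history now [(3, 35), (6, 25)])
v7: WRITE b=25  (b history now [(2, 4), (7, 25)])
READ d @v7: history=[(4, 1), (5, 31)] -> pick v5 -> 31
v8: WRITE d=12  (d history now [(4, 1), (5, 31), (8, 12)])
v9: WRITE e=8  (e history now [(9, 8)])
READ f @v2: history=[(1, 39)] -> pick v1 -> 39
v10: WRITE d=23  (d history now [(4, 1), (5, 31), (8, 12), (10, 23)])
READ f @v3: history=[(1, 39)] -> pick v1 -> 39
v11: WRITE e=19  (e history now [(9, 8), (11, 19)])
v12: WRITE b=0  (b history now [(2, 4), (7, 25), (12, 0)])
v13: WRITE e=29  (e history now [(9, 8), (11, 19), (13, 29)])
READ f @v3: history=[(1, 39)] -> pick v1 -> 39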